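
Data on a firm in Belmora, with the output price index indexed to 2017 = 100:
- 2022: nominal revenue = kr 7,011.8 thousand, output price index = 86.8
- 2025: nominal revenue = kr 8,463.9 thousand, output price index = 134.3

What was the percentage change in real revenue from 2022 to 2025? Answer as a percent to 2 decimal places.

-21.98%

Deflate each year: 2022 → 7011.8/0.868 = 8078.11; 2025 → 8463.9/1.343 = 6302.23.
So real revenue changed by 6302.23/8078.11 − 1 = -0.2198, i.e. -21.98%.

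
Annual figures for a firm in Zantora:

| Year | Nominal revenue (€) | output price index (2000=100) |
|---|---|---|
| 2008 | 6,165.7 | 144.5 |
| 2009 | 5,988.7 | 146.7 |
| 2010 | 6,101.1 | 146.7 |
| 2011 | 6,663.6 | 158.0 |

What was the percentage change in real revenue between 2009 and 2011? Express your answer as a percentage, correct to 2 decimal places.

Real revenue 2009 = 5988.7/1.467 = 4082.28.
Real revenue 2011 = 6663.6/1.580 = 4217.47.
Change = 4217.47/4082.28 − 1 = 0.0331.

3.31%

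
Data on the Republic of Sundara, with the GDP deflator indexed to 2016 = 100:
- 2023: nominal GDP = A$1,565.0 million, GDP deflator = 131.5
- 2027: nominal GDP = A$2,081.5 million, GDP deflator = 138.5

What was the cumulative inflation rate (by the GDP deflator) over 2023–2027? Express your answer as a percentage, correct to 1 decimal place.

5.3%

Price-level change = 138.5 / 131.5 − 1 = 0.0532.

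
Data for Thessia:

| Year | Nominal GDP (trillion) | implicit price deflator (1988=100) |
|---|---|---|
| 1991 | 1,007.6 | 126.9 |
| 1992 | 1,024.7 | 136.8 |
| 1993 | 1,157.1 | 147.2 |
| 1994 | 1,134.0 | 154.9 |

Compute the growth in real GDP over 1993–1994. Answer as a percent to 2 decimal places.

Real GDP 1993 = 1157.1/1.472 = 786.07.
Real GDP 1994 = 1134.0/1.549 = 732.09.
Change = 732.09/786.07 − 1 = -0.0687.

-6.87%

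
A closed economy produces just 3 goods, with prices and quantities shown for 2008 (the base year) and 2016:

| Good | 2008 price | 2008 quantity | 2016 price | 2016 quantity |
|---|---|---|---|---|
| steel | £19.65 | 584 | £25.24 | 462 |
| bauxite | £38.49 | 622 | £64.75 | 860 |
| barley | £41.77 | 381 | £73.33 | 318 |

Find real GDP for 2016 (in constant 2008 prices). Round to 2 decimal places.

Real GDP 2016 = Σ (p_2008 × q_2016) = 19.65·462 + 38.49·860 + 41.77·318 = 55462.56.

£55462.56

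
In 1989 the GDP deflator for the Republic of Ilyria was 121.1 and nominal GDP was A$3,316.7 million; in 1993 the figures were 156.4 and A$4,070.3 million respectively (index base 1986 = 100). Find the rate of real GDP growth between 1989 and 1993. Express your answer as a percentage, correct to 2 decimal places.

Real GDP 1989 = 3316.7 / 1.211 = 2738.81.
Real GDP 1993 = 4070.3 / 1.564 = 2602.49.
Real growth = 2602.49 / 2738.81 − 1 = -0.0498.

-4.98%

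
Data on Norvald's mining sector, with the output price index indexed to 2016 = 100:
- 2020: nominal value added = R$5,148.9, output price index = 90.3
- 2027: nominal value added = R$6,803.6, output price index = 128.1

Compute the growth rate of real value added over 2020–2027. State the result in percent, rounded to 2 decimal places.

-6.85%

Real value added 2020 = 5148.9 / 0.903 = 5701.99.
Real value added 2027 = 6803.6 / 1.281 = 5311.16.
Real growth = 5311.16 / 5701.99 − 1 = -0.0685.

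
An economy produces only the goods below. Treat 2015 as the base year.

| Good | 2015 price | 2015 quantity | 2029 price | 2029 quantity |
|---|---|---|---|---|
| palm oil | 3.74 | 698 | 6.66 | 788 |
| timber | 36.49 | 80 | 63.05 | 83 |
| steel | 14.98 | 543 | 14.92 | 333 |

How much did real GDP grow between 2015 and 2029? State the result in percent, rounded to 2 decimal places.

Real GDP 2015 = Nominal GDP 2015 = 3.74·698 + 36.49·80 + 14.98·543 = 13663.86.
Real GDP 2029 (at 2015 prices) = 3.74·788 + 36.49·83 + 14.98·333 = 10964.13.
Real growth = 10964.13/13663.86 − 1 = -0.1976.

-19.76%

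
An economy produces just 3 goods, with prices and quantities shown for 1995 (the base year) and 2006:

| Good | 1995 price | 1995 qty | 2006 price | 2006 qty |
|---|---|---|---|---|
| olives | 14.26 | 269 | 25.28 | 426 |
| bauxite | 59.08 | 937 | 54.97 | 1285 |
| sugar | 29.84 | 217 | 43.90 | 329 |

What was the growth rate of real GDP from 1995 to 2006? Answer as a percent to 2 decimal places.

39.81%

Real GDP 1995 = Nominal GDP 1995 = 14.26·269 + 59.08·937 + 29.84·217 = 65669.18.
Real GDP 2006 (at 1995 prices) = 14.26·426 + 59.08·1285 + 29.84·329 = 91809.92.
Real growth = 91809.92/65669.18 − 1 = 0.3981.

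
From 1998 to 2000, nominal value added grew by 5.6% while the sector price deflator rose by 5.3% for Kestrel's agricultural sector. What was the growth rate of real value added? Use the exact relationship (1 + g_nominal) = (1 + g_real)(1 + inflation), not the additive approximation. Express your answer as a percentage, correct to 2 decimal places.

(1 + g_nom) = (1 + g_real)(1 + π), so g_real = 1.0560 / 1.0530 − 1 = 0.00285.

0.28%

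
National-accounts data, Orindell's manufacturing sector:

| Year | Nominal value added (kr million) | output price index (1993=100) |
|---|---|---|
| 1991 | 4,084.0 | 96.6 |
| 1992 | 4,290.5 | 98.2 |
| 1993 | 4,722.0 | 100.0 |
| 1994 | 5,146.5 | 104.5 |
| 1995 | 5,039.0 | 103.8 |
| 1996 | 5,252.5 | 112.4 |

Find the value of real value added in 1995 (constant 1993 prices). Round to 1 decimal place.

Real value added 1995 = 5039.0 / 1.038 = 4854.53.

kr 4,854.5 million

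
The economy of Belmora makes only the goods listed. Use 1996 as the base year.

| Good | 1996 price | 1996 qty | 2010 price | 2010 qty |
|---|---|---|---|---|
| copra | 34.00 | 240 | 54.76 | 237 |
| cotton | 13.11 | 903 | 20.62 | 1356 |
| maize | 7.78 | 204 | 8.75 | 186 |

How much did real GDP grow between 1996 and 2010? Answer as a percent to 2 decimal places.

Real GDP 1996 = Nominal GDP 1996 = 34.00·240 + 13.11·903 + 7.78·204 = 21585.45.
Real GDP 2010 (at 1996 prices) = 34.00·237 + 13.11·1356 + 7.78·186 = 27282.24.
Real growth = 27282.24/21585.45 − 1 = 0.2639.

26.39%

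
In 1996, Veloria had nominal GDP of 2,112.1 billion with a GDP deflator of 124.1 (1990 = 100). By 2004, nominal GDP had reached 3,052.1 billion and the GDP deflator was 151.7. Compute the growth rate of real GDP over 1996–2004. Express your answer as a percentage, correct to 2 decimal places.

18.21%

Real GDP 1996 = 2112.1 / 1.241 = 1701.93.
Real GDP 2004 = 3052.1 / 1.517 = 2011.93.
Real growth = 2011.93 / 1701.93 − 1 = 0.1821.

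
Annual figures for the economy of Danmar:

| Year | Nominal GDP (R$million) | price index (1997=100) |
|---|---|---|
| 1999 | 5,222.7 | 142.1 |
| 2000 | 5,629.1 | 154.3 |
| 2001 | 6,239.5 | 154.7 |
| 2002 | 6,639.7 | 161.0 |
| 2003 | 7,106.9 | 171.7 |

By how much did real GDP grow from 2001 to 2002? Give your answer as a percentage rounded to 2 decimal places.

2.25%

Real GDP 2001 = 6239.5/1.547 = 4033.29.
Real GDP 2002 = 6639.7/1.610 = 4124.04.
Change = 4124.04/4033.29 − 1 = 0.0225.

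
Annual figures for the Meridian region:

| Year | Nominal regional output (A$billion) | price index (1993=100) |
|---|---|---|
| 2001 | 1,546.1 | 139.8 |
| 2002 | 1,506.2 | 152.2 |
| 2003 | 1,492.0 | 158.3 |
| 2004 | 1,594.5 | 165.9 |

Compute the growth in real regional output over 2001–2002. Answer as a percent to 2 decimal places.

-10.52%

Real regional output 2001 = 1546.1/1.398 = 1105.94.
Real regional output 2002 = 1506.2/1.522 = 989.62.
Change = 989.62/1105.94 − 1 = -0.1052.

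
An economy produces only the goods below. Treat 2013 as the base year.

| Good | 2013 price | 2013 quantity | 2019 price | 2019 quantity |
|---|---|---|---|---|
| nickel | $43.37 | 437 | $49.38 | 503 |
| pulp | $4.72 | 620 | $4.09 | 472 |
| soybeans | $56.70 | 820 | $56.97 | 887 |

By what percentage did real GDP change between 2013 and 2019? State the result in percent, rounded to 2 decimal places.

8.72%

Real GDP 2013 = Nominal GDP 2013 = 43.37·437 + 4.72·620 + 56.70·820 = 68373.09.
Real GDP 2019 (at 2013 prices) = 43.37·503 + 4.72·472 + 56.70·887 = 74335.85.
Real growth = 74335.85/68373.09 − 1 = 0.0872.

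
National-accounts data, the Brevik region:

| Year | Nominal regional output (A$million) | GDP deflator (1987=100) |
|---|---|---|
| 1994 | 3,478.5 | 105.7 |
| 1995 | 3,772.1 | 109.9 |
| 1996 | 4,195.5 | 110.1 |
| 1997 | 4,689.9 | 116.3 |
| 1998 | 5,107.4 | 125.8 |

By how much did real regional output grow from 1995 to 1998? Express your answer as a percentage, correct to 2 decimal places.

18.29%

Real regional output 1995 = 3772.1/1.099 = 3432.30.
Real regional output 1998 = 5107.4/1.258 = 4059.94.
Change = 4059.94/3432.30 − 1 = 0.1829.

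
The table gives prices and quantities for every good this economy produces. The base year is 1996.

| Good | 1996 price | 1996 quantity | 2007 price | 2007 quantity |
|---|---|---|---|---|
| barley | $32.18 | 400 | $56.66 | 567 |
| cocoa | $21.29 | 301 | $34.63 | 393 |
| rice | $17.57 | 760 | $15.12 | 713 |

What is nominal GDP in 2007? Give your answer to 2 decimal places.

Nominal GDP 2007 = Σ (p_2007 × q_2007) = 56.66·567 + 34.63·393 + 15.12·713 = 56516.37.

$56516.37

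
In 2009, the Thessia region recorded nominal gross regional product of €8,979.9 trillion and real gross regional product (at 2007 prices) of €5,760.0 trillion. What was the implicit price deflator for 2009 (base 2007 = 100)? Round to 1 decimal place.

155.9

implicit price deflator = (Nominal / Real) × 100 = 8979.9 / 5760.0 × 100 = 155.90.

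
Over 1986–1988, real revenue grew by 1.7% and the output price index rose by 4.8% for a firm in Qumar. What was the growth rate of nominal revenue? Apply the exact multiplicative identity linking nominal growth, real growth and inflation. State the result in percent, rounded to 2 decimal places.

(1 + g_nom) = (1 + g_real)(1 + π) = 1.0170 × 1.0480 = 1.06582.

6.58%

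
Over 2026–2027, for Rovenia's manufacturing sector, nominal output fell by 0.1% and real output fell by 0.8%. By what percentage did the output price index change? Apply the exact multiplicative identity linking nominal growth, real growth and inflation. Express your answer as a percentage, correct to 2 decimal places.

0.71%

(1 + g_nom) = (1 + g_real)(1 + π), so π = 0.9990 / 0.9920 − 1 = 0.00706.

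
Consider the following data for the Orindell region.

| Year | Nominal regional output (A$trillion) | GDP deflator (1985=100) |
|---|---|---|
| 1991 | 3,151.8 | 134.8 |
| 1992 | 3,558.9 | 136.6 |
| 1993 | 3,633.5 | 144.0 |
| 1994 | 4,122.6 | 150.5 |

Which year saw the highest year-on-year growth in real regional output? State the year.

1992

1992: real = 3558.9/1.366 = 2605.34; growth vs 1991 (2338.13) = 11.43%.
1993: real = 3633.5/1.440 = 2523.26; growth vs 1992 (2605.34) = -3.15%.
1994: real = 4122.6/1.505 = 2739.27; growth vs 1993 (2523.26) = 8.56%.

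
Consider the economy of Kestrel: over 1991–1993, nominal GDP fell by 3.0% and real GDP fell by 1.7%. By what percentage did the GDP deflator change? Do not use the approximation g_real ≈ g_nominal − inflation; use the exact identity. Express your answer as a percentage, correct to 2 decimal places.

(1 + g_nom) = (1 + g_real)(1 + π), so π = 0.9700 / 0.9830 − 1 = -0.01322.

-1.32%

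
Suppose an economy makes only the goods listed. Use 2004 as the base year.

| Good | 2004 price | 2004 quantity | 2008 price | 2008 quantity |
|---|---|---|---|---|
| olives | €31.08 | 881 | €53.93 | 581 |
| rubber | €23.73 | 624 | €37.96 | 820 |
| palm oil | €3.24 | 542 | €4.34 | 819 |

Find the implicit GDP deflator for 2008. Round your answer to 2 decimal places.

Nominal GDP 2008 = 53.93·581 + 37.96·820 + 4.34·819 = 66014.99.
Real GDP 2008 (at 2004 prices) = 31.08·581 + 23.73·820 + 3.24·819 = 40169.64.
Deflator = Nominal/Real × 100 = 66014.99/40169.64 × 100 = 164.341.

164.34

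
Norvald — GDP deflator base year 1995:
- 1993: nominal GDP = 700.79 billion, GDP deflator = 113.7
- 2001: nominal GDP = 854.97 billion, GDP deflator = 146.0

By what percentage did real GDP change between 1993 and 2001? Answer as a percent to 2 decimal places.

-4.99%

Deflate each year: 1993 → 700.79/1.137 = 616.35; 2001 → 854.97/1.460 = 585.60.
So real GDP changed by 585.60/616.35 − 1 = -0.0499, i.e. -4.99%.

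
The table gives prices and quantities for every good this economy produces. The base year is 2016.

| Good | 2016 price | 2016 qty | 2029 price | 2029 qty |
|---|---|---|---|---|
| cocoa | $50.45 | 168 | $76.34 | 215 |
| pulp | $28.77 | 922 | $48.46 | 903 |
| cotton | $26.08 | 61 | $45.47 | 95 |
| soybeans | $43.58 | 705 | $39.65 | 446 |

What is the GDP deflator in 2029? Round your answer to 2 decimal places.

Nominal GDP 2029 = 76.34·215 + 48.46·903 + 45.47·95 + 39.65·446 = 82176.03.
Real GDP 2029 (at 2016 prices) = 50.45·215 + 28.77·903 + 26.08·95 + 43.58·446 = 58740.34.
Deflator = Nominal/Real × 100 = 82176.03/58740.34 × 100 = 139.897.

139.90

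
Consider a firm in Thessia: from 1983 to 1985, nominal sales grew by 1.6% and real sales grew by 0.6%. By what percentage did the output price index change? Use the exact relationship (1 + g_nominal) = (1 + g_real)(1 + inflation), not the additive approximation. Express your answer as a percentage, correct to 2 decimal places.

(1 + g_nom) = (1 + g_real)(1 + π), so π = 1.0160 / 1.0060 − 1 = 0.00994.

0.99%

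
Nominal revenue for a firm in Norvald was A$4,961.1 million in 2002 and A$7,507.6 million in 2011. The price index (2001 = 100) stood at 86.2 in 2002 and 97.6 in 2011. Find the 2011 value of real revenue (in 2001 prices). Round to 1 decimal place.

Real revenue = Nominal / (price index/100) = 7507.6 / 0.976 = 7692.21.

A$7,692.2 million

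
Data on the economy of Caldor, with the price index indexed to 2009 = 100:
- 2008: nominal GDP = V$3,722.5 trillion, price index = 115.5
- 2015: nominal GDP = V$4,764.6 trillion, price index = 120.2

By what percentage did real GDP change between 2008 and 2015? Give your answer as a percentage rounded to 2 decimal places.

22.99%

Real GDP 2008 = 3722.5 / 1.155 = 3222.94.
Real GDP 2015 = 4764.6 / 1.202 = 3963.89.
Real growth = 3963.89 / 3222.94 − 1 = 0.2299.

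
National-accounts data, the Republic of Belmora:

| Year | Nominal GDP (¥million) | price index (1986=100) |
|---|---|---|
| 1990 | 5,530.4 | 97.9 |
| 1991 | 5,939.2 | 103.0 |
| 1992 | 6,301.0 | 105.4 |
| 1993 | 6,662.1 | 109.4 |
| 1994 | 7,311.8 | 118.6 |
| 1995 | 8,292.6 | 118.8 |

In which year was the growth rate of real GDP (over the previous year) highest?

1991: real = 5939.2/1.030 = 5766.21; growth vs 1990 (5649.03) = 2.07%.
1992: real = 6301.0/1.054 = 5978.18; growth vs 1991 (5766.21) = 3.68%.
1993: real = 6662.1/1.094 = 6089.67; growth vs 1992 (5978.18) = 1.86%.
1994: real = 7311.8/1.186 = 6165.09; growth vs 1993 (6089.67) = 1.24%.
1995: real = 8292.6/1.188 = 6980.30; growth vs 1994 (6165.09) = 13.22%.

1995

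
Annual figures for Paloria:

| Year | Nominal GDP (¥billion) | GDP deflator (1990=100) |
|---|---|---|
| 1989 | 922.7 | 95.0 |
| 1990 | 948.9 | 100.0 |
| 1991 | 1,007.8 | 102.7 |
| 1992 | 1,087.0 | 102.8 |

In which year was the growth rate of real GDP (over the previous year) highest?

1992

1990: real = 948.9/1.000 = 948.90; growth vs 1989 (971.26) = -2.30%.
1991: real = 1007.8/1.027 = 981.30; growth vs 1990 (948.90) = 3.41%.
1992: real = 1087.0/1.028 = 1057.39; growth vs 1991 (981.30) = 7.75%.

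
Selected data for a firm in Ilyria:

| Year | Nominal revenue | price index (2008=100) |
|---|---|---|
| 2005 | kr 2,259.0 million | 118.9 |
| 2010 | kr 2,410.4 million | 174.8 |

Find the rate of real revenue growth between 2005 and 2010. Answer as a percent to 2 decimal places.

Deflate each year: 2005 → 2259.0/1.189 = 1899.92; 2010 → 2410.4/1.748 = 1378.95.
So real revenue changed by 1378.95/1899.92 − 1 = -0.2742, i.e. -27.42%.

-27.42%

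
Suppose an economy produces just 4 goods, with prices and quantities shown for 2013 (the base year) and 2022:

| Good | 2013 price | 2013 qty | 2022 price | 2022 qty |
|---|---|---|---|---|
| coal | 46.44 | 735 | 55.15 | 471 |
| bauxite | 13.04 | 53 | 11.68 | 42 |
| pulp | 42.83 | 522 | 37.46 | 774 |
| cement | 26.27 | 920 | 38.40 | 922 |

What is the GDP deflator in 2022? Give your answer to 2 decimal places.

113.88

Nominal GDP 2022 = 55.15·471 + 11.68·42 + 37.46·774 + 38.40·922 = 90865.05.
Real GDP 2022 (at 2013 prices) = 46.44·471 + 13.04·42 + 42.83·774 + 26.27·922 = 79792.28.
Deflator = Nominal/Real × 100 = 90865.05/79792.28 × 100 = 113.877.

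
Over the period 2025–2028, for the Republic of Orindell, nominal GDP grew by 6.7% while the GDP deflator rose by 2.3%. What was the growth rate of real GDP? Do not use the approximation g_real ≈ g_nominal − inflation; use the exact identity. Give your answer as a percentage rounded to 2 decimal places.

(1 + g_nom) = (1 + g_real)(1 + π), so g_real = 1.0670 / 1.0230 − 1 = 0.04301.

4.30%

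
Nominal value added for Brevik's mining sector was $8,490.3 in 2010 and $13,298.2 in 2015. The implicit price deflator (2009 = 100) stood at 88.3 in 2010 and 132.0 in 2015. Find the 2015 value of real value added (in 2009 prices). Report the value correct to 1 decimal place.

$10,074.4

Real value added = Nominal / (implicit price deflator/100) = 13298.2 / 1.320 = 10074.39.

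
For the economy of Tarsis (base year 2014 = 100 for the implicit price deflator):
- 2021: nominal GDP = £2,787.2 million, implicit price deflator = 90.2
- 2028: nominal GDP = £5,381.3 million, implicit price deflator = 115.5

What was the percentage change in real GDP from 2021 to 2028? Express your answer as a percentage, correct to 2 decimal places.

50.78%

Real GDP 2021 = 2787.2 / 0.902 = 3090.02.
Real GDP 2028 = 5381.3 / 1.155 = 4659.13.
Real growth = 4659.13 / 3090.02 − 1 = 0.5078.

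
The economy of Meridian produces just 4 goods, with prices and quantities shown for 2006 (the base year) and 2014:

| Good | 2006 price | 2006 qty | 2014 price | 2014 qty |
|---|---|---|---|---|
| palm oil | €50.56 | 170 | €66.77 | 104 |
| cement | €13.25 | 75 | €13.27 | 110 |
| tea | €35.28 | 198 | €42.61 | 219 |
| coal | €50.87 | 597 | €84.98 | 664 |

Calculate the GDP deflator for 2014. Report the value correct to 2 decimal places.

153.80

Nominal GDP 2014 = 66.77·104 + 13.27·110 + 42.61·219 + 84.98·664 = 74162.09.
Real GDP 2014 (at 2006 prices) = 50.56·104 + 13.25·110 + 35.28·219 + 50.87·664 = 48219.74.
Deflator = Nominal/Real × 100 = 74162.09/48219.74 × 100 = 153.800.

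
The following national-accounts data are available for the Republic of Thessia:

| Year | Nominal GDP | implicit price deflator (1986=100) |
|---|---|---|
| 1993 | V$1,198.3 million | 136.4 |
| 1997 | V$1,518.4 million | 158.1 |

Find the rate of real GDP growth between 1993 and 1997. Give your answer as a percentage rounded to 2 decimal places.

9.32%

Deflate each year: 1993 → 1198.3/1.364 = 878.52; 1997 → 1518.4/1.581 = 960.40.
So real GDP changed by 960.40/878.52 − 1 = 0.0932, i.e. 9.32%.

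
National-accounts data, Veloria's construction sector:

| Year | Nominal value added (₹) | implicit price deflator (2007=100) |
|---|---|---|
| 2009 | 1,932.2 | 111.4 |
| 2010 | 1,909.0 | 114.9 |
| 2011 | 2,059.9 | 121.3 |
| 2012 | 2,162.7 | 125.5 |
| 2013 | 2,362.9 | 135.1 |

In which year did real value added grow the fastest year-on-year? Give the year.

2011

2010: real = 1909.0/1.149 = 1661.44; growth vs 2009 (1734.47) = -4.21%.
2011: real = 2059.9/1.213 = 1698.19; growth vs 2010 (1661.44) = 2.21%.
2012: real = 2162.7/1.255 = 1723.27; growth vs 2011 (1698.19) = 1.48%.
2013: real = 2362.9/1.351 = 1749.00; growth vs 2012 (1723.27) = 1.49%.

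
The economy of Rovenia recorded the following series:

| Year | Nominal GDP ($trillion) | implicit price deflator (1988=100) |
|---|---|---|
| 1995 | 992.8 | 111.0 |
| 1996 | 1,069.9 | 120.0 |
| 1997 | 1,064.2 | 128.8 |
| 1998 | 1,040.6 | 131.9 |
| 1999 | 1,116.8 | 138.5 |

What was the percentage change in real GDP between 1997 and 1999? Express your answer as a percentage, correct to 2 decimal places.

Real GDP 1997 = 1064.2/1.288 = 826.24.
Real GDP 1999 = 1116.8/1.385 = 806.35.
Change = 806.35/826.24 − 1 = -0.0241.

-2.41%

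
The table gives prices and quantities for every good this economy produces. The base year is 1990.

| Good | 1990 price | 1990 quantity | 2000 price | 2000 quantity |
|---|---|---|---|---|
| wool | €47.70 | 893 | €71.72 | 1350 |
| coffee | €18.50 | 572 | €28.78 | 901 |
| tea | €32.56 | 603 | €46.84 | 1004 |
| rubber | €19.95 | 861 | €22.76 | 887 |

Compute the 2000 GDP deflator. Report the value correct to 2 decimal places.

Nominal GDP 2000 = 71.72·1350 + 28.78·901 + 46.84·1004 + 22.76·887 = 189968.26.
Real GDP 2000 (at 1990 prices) = 47.70·1350 + 18.50·901 + 32.56·1004 + 19.95·887 = 131449.39.
Deflator = Nominal/Real × 100 = 189968.26/131449.39 × 100 = 144.518.

144.52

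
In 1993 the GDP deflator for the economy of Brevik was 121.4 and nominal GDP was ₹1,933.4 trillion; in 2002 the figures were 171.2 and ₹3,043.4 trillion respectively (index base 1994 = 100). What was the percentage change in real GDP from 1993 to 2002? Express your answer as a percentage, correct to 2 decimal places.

Real GDP 1993 = 1933.4 / 1.214 = 1592.59.
Real GDP 2002 = 3043.4 / 1.712 = 1777.69.
Real growth = 1777.69 / 1592.59 − 1 = 0.1162.

11.62%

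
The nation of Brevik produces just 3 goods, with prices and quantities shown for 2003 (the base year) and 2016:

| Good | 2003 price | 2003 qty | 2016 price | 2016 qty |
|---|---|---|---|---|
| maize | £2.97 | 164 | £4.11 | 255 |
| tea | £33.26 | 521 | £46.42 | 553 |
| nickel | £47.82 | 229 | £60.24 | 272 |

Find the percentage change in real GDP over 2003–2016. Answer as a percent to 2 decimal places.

Real GDP 2003 = Nominal GDP 2003 = 2.97·164 + 33.26·521 + 47.82·229 = 28766.32.
Real GDP 2016 (at 2003 prices) = 2.97·255 + 33.26·553 + 47.82·272 = 32157.17.
Real growth = 32157.17/28766.32 − 1 = 0.1179.

11.79%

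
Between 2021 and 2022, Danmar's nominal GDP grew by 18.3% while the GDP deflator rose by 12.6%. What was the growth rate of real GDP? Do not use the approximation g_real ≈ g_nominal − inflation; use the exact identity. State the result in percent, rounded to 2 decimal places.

(1 + g_nom) = (1 + g_real)(1 + π), so g_real = 1.1830 / 1.1260 − 1 = 0.05062.

5.06%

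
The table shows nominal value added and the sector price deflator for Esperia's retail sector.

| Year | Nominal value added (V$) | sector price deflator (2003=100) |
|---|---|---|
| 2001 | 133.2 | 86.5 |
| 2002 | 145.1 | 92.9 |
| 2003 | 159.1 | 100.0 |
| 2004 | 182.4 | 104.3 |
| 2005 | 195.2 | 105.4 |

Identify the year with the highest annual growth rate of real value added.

2002: real = 145.1/0.929 = 156.19; growth vs 2001 (153.99) = 1.43%.
2003: real = 159.1/1.000 = 159.10; growth vs 2002 (156.19) = 1.86%.
2004: real = 182.4/1.043 = 174.88; growth vs 2003 (159.10) = 9.92%.
2005: real = 195.2/1.054 = 185.20; growth vs 2004 (174.88) = 5.90%.

2004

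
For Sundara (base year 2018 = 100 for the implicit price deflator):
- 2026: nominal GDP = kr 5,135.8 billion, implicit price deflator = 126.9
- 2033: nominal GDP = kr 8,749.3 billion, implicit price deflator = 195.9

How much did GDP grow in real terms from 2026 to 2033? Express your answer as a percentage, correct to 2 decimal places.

10.36%

Deflate each year: 2026 → 5135.8/1.269 = 4047.12; 2033 → 8749.3/1.959 = 4466.21.
So real GDP changed by 4466.21/4047.12 − 1 = 0.1036, i.e. 10.36%.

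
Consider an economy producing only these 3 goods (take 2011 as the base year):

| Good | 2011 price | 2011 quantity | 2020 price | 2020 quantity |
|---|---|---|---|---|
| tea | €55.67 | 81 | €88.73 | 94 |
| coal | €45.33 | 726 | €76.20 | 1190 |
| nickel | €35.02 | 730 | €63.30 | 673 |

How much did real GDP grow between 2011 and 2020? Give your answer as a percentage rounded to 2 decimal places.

31.37%

Real GDP 2011 = Nominal GDP 2011 = 55.67·81 + 45.33·726 + 35.02·730 = 62983.45.
Real GDP 2020 (at 2011 prices) = 55.67·94 + 45.33·1190 + 35.02·673 = 82744.14.
Real growth = 82744.14/62983.45 − 1 = 0.3137.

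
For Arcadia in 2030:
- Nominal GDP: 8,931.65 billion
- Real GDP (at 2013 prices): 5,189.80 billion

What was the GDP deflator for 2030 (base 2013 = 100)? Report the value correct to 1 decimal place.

172.1

GDP deflator = (Nominal / Real) × 100 = 8931.65 / 5189.80 × 100 = 172.10.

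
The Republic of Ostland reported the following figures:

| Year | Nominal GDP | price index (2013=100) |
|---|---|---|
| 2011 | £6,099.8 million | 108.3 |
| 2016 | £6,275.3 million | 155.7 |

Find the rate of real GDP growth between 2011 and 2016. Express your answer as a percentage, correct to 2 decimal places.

Real GDP 2011 = 6099.8 / 1.083 = 5632.32.
Real GDP 2016 = 6275.3 / 1.557 = 4030.38.
Real growth = 4030.38 / 5632.32 − 1 = -0.2844.

-28.44%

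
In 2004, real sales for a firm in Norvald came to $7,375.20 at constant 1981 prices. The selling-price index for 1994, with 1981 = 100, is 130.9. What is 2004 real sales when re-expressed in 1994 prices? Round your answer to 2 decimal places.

Real sales in 1994 prices = Real sales in 1981 prices × (P_1994/P_1981) = 7375.20 × 1.309 = 9654.14.

$9,654.14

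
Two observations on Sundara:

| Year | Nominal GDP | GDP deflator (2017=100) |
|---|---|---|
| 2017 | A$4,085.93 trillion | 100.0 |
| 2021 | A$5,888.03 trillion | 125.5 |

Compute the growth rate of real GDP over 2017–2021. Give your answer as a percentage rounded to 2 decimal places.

14.82%

Deflate each year: 2017 → 4085.93/1.000 = 4085.93; 2021 → 5888.03/1.255 = 4691.66.
So real GDP changed by 4691.66/4085.93 − 1 = 0.1482, i.e. 14.82%.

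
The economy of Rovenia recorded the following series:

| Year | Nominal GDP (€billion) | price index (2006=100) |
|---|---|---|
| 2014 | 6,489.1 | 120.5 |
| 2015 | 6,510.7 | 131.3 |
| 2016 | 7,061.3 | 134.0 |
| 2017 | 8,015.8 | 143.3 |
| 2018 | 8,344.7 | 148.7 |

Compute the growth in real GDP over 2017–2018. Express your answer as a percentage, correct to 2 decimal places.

0.32%

Real GDP 2017 = 8015.8/1.433 = 5593.72.
Real GDP 2018 = 8344.7/1.487 = 5611.77.
Change = 5611.77/5593.72 − 1 = 0.0032.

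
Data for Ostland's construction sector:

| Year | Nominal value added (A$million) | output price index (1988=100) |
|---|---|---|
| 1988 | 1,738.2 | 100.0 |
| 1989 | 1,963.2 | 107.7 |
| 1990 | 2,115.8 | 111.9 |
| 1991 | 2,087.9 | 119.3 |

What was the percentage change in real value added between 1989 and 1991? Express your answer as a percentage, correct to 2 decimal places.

-3.99%

Real value added 1989 = 1963.2/1.077 = 1822.84.
Real value added 1991 = 2087.9/1.193 = 1750.13.
Change = 1750.13/1822.84 − 1 = -0.0399.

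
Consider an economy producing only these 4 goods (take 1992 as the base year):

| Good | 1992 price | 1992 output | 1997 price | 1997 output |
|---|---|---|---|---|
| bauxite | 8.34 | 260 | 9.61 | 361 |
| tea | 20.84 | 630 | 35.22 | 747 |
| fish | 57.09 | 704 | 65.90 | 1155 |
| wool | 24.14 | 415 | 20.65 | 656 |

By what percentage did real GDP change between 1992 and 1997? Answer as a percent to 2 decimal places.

53.19%

Real GDP 1992 = Nominal GDP 1992 = 8.34·260 + 20.84·630 + 57.09·704 + 24.14·415 = 65507.06.
Real GDP 1997 (at 1992 prices) = 8.34·361 + 20.84·747 + 57.09·1155 + 24.14·656 = 100353.01.
Real growth = 100353.01/65507.06 − 1 = 0.5319.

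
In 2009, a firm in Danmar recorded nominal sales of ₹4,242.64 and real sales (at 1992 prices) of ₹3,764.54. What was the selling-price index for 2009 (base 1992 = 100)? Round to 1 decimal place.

112.7

selling-price index = (Nominal / Real) × 100 = 4242.64 / 3764.54 × 100 = 112.70.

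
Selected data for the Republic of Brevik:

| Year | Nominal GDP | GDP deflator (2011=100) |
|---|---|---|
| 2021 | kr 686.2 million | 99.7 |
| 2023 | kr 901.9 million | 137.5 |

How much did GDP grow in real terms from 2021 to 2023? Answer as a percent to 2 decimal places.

Real GDP 2021 = 686.2 / 0.997 = 688.26.
Real GDP 2023 = 901.9 / 1.375 = 655.93.
Real growth = 655.93 / 688.26 − 1 = -0.0470.

-4.70%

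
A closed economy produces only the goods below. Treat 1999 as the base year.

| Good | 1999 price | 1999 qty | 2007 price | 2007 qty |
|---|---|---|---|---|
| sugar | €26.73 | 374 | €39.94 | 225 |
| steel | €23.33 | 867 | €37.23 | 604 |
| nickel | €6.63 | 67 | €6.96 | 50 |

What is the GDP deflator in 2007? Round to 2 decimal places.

Nominal GDP 2007 = 39.94·225 + 37.23·604 + 6.96·50 = 31821.42.
Real GDP 2007 (at 1999 prices) = 26.73·225 + 23.33·604 + 6.63·50 = 20437.07.
Deflator = Nominal/Real × 100 = 31821.42/20437.07 × 100 = 155.704.

155.70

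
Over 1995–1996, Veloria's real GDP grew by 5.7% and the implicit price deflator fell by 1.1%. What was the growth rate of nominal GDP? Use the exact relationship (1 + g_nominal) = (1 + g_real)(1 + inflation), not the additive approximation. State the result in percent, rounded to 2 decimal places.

(1 + g_nom) = (1 + g_real)(1 + π) = 1.0570 × 0.9890 = 1.04537.

4.54%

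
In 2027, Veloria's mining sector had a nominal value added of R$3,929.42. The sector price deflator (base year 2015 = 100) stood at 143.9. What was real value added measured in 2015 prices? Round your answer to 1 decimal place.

R$2,730.7

Real value added = Nominal / (sector price deflator/100) = 3929.42 / 1.439 = 2730.66.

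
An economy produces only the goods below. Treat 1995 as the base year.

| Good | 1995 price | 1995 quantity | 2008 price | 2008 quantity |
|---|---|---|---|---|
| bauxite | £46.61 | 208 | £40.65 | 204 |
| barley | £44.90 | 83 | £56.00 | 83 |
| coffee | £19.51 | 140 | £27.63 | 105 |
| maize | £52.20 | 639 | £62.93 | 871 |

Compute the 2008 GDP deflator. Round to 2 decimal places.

116.30

Nominal GDP 2008 = 40.65·204 + 56.00·83 + 27.63·105 + 62.93·871 = 70653.78.
Real GDP 2008 (at 1995 prices) = 46.61·204 + 44.90·83 + 19.51·105 + 52.20·871 = 60749.89.
Deflator = Nominal/Real × 100 = 70653.78/60749.89 × 100 = 116.303.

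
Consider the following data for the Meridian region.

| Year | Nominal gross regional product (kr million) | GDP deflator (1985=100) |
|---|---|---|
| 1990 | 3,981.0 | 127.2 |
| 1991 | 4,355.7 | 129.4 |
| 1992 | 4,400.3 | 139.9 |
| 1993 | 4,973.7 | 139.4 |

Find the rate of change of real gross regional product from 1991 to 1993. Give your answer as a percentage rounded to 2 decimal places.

Real gross regional product 1991 = 4355.7/1.294 = 3366.07.
Real gross regional product 1993 = 4973.7/1.394 = 3567.93.
Change = 3567.93/3366.07 − 1 = 0.0600.

6.00%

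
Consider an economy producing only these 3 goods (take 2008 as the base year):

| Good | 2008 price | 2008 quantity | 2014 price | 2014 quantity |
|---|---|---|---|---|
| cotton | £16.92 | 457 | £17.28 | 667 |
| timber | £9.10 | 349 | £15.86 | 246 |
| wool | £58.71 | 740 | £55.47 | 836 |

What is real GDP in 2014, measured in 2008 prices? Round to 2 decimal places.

£62605.80

Real GDP 2014 = Σ (p_2008 × q_2014) = 16.92·667 + 9.10·246 + 58.71·836 = 62605.80.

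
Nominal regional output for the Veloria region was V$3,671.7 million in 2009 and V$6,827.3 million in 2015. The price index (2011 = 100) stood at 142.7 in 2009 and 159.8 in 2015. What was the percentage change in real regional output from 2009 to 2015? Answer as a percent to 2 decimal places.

Deflate each year: 2009 → 3671.7/1.427 = 2573.02; 2015 → 6827.3/1.598 = 4272.40.
So real regional output changed by 4272.40/2573.02 − 1 = 0.6605, i.e. 66.05%.

66.05%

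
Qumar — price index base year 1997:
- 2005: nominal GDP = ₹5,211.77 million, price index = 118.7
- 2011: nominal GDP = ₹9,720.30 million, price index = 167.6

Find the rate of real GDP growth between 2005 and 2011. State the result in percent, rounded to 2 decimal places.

Deflate each year: 2005 → 5211.77/1.187 = 4390.71; 2011 → 9720.30/1.676 = 5799.70.
So real GDP changed by 5799.70/4390.71 − 1 = 0.3209, i.e. 32.09%.

32.09%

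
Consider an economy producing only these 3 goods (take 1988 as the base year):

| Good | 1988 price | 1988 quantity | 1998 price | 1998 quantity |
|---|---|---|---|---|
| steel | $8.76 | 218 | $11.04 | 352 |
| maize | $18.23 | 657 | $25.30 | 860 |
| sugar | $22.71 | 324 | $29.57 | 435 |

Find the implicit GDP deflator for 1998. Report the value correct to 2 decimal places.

134.45

Nominal GDP 1998 = 11.04·352 + 25.30·860 + 29.57·435 = 38507.03.
Real GDP 1998 (at 1988 prices) = 8.76·352 + 18.23·860 + 22.71·435 = 28640.17.
Deflator = Nominal/Real × 100 = 38507.03/28640.17 × 100 = 134.451.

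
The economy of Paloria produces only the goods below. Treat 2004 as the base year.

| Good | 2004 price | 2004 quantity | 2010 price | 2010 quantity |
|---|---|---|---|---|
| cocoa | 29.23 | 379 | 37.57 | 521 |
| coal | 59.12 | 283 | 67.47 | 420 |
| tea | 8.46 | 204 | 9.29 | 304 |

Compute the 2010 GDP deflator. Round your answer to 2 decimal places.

119.01

Nominal GDP 2010 = 37.57·521 + 67.47·420 + 9.29·304 = 50735.53.
Real GDP 2010 (at 2004 prices) = 29.23·521 + 59.12·420 + 8.46·304 = 42631.07.
Deflator = Nominal/Real × 100 = 50735.53/42631.07 × 100 = 119.011.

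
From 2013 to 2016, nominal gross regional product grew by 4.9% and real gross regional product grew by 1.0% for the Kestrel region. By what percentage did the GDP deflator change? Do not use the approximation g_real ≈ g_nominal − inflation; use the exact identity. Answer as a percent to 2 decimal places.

3.86%

(1 + g_nom) = (1 + g_real)(1 + π), so π = 1.0490 / 1.0100 − 1 = 0.03861.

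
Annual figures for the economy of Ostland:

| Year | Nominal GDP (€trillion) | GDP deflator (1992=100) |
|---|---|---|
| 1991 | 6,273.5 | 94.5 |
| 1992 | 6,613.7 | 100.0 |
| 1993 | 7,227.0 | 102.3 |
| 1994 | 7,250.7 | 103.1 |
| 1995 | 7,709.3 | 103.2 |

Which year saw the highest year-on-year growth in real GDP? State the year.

1992: real = 6613.7/1.000 = 6613.70; growth vs 1991 (6638.62) = -0.38%.
1993: real = 7227.0/1.023 = 7064.52; growth vs 1992 (6613.70) = 6.82%.
1994: real = 7250.7/1.031 = 7032.69; growth vs 1993 (7064.52) = -0.45%.
1995: real = 7709.3/1.032 = 7470.25; growth vs 1994 (7032.69) = 6.22%.

1993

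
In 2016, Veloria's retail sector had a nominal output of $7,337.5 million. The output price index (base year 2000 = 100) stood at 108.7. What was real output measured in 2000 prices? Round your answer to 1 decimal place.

$6,750.2 million

Real output = Nominal / (output price index/100) = 7337.5 / 1.087 = 6750.23.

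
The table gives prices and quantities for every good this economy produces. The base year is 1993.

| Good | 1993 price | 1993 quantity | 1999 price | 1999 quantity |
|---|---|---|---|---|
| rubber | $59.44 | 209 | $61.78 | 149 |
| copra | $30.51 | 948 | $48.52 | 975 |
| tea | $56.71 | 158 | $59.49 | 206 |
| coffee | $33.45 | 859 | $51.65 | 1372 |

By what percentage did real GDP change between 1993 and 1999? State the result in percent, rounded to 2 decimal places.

Real GDP 1993 = Nominal GDP 1993 = 59.44·209 + 30.51·948 + 56.71·158 + 33.45·859 = 79040.17.
Real GDP 1999 (at 1993 prices) = 59.44·149 + 30.51·975 + 56.71·206 + 33.45·1372 = 96179.47.
Real growth = 96179.47/79040.17 − 1 = 0.2168.

21.68%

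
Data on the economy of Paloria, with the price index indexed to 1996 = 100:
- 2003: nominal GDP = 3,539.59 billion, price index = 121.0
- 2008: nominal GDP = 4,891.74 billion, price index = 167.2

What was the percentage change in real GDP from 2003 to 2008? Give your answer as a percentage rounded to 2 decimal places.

Deflate each year: 2003 → 3539.59/1.210 = 2925.28; 2008 → 4891.74/1.672 = 2925.68.
So real GDP changed by 2925.68/2925.28 − 1 = 0.0001, i.e. 0.01%.

0.01%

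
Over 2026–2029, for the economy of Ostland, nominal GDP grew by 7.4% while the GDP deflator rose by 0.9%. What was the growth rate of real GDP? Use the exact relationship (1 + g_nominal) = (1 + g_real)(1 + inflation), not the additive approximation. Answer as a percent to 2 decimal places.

(1 + g_nom) = (1 + g_real)(1 + π), so g_real = 1.0740 / 1.0090 − 1 = 0.06442.

6.44%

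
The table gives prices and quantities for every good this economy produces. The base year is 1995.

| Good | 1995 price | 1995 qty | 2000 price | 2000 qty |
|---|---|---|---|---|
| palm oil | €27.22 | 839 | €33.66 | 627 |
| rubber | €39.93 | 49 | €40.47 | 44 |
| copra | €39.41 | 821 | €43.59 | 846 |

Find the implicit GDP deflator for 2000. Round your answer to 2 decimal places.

114.57

Nominal GDP 2000 = 33.66·627 + 40.47·44 + 43.59·846 = 59762.64.
Real GDP 2000 (at 1995 prices) = 27.22·627 + 39.93·44 + 39.41·846 = 52164.72.
Deflator = Nominal/Real × 100 = 59762.64/52164.72 × 100 = 114.565.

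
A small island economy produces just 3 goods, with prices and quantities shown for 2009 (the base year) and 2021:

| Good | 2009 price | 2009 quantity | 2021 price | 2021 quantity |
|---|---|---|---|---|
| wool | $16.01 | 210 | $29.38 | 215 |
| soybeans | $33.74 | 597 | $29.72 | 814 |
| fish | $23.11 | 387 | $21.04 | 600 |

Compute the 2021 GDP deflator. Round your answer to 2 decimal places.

Nominal GDP 2021 = 29.38·215 + 29.72·814 + 21.04·600 = 43132.78.
Real GDP 2021 (at 2009 prices) = 16.01·215 + 33.74·814 + 23.11·600 = 44772.51.
Deflator = Nominal/Real × 100 = 43132.78/44772.51 × 100 = 96.338.

96.34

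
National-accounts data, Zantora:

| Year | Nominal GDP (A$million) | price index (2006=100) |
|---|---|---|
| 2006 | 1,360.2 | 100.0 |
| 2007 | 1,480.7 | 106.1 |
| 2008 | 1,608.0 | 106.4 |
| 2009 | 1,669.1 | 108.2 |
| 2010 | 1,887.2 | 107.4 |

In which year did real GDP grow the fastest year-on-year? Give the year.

2007: real = 1480.7/1.061 = 1395.57; growth vs 2006 (1360.20) = 2.60%.
2008: real = 1608.0/1.064 = 1511.28; growth vs 2007 (1395.57) = 8.29%.
2009: real = 1669.1/1.082 = 1542.61; growth vs 2008 (1511.28) = 2.07%.
2010: real = 1887.2/1.074 = 1757.17; growth vs 2009 (1542.61) = 13.91%.

2010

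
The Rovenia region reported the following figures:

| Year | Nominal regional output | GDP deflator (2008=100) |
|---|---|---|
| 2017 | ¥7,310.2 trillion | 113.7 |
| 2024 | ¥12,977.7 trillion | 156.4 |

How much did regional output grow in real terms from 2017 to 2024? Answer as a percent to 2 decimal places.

Deflate each year: 2017 → 7310.2/1.137 = 6429.38; 2024 → 12977.7/1.564 = 8297.76.
So real regional output changed by 8297.76/6429.38 − 1 = 0.2906, i.e. 29.06%.

29.06%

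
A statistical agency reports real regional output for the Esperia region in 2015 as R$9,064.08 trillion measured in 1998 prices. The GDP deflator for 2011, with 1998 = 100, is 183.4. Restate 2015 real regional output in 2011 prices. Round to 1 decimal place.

R$16,623.5 trillion

Real regional output in 2011 prices = Real regional output in 1998 prices × (P_2011/P_1998) = 9064.08 × 1.834 = 16623.52.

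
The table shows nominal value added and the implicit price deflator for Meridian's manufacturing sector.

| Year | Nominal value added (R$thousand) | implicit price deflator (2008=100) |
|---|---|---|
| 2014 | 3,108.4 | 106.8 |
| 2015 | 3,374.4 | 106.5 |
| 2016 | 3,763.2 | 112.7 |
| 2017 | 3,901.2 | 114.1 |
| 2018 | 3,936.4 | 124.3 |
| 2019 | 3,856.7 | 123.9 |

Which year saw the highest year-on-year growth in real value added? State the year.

2015: real = 3374.4/1.065 = 3168.45; growth vs 2014 (2910.49) = 8.86%.
2016: real = 3763.2/1.127 = 3339.13; growth vs 2015 (3168.45) = 5.39%.
2017: real = 3901.2/1.141 = 3419.11; growth vs 2016 (3339.13) = 2.40%.
2018: real = 3936.4/1.243 = 3166.85; growth vs 2017 (3419.11) = -7.38%.
2019: real = 3856.7/1.239 = 3112.75; growth vs 2018 (3166.85) = -1.71%.

2015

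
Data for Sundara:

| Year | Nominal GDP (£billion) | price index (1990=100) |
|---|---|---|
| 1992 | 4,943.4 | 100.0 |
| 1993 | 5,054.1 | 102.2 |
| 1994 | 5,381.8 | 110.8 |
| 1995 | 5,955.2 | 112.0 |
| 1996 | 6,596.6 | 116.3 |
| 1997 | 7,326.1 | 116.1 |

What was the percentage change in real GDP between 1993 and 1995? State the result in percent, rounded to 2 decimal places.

7.52%

Real GDP 1993 = 5054.1/1.022 = 4945.30.
Real GDP 1995 = 5955.2/1.120 = 5317.14.
Change = 5317.14/4945.30 − 1 = 0.0752.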